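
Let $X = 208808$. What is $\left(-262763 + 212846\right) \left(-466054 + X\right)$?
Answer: $12840948582$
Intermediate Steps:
$\left(-262763 + 212846\right) \left(-466054 + X\right) = \left(-262763 + 212846\right) \left(-466054 + 208808\right) = \left(-49917\right) \left(-257246\right) = 12840948582$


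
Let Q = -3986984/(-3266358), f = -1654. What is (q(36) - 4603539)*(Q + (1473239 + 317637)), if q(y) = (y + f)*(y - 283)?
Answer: -208400732594035192/27681 ≈ -7.5287e+12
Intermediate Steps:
Q = 33788/27681 (Q = -3986984*(-1/3266358) = 33788/27681 ≈ 1.2206)
q(y) = (-1654 + y)*(-283 + y) (q(y) = (y - 1654)*(y - 283) = (-1654 + y)*(-283 + y))
(q(36) - 4603539)*(Q + (1473239 + 317637)) = ((468082 + 36**2 - 1937*36) - 4603539)*(33788/27681 + (1473239 + 317637)) = ((468082 + 1296 - 69732) - 4603539)*(33788/27681 + 1790876) = (399646 - 4603539)*(49573272344/27681) = -4203893*49573272344/27681 = -208400732594035192/27681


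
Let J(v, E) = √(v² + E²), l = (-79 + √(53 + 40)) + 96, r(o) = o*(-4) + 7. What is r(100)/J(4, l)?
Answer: -393*√2/(2*√(199 + 17*√93)) ≈ -14.587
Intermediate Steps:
r(o) = 7 - 4*o (r(o) = -4*o + 7 = 7 - 4*o)
l = 17 + √93 (l = (-79 + √93) + 96 = 17 + √93 ≈ 26.644)
J(v, E) = √(E² + v²)
r(100)/J(4, l) = (7 - 4*100)/(√((17 + √93)² + 4²)) = (7 - 400)/(√((17 + √93)² + 16)) = -393/√(16 + (17 + √93)²)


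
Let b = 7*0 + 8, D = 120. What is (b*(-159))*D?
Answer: -152640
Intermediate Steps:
b = 8 (b = 0 + 8 = 8)
(b*(-159))*D = (8*(-159))*120 = -1272*120 = -152640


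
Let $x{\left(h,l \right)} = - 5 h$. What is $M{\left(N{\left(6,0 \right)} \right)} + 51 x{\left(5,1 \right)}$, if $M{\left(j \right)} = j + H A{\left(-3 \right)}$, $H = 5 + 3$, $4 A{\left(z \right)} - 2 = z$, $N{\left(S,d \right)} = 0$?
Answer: $-1277$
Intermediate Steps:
$A{\left(z \right)} = \frac{1}{2} + \frac{z}{4}$
$H = 8$
$M{\left(j \right)} = -2 + j$ ($M{\left(j \right)} = j + 8 \left(\frac{1}{2} + \frac{1}{4} \left(-3\right)\right) = j + 8 \left(\frac{1}{2} - \frac{3}{4}\right) = j + 8 \left(- \frac{1}{4}\right) = j - 2 = -2 + j$)
$M{\left(N{\left(6,0 \right)} \right)} + 51 x{\left(5,1 \right)} = \left(-2 + 0\right) + 51 \left(\left(-5\right) 5\right) = -2 + 51 \left(-25\right) = -2 - 1275 = -1277$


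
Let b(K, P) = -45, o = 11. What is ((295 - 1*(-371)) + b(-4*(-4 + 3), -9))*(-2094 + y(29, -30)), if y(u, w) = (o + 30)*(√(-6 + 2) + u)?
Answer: -562005 + 50922*I ≈ -5.6201e+5 + 50922.0*I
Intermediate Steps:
y(u, w) = 41*u + 82*I (y(u, w) = (11 + 30)*(√(-6 + 2) + u) = 41*(√(-4) + u) = 41*(2*I + u) = 41*(u + 2*I) = 41*u + 82*I)
((295 - 1*(-371)) + b(-4*(-4 + 3), -9))*(-2094 + y(29, -30)) = ((295 - 1*(-371)) - 45)*(-2094 + (41*29 + 82*I)) = ((295 + 371) - 45)*(-2094 + (1189 + 82*I)) = (666 - 45)*(-905 + 82*I) = 621*(-905 + 82*I) = -562005 + 50922*I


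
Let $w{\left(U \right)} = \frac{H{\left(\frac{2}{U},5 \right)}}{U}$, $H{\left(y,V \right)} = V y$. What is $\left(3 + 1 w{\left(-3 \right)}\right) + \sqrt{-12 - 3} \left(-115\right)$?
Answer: $\frac{37}{9} - 115 i \sqrt{15} \approx 4.1111 - 445.39 i$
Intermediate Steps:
$w{\left(U \right)} = \frac{10}{U^{2}}$ ($w{\left(U \right)} = \frac{5 \frac{2}{U}}{U} = \frac{10 \frac{1}{U}}{U} = \frac{10}{U^{2}}$)
$\left(3 + 1 w{\left(-3 \right)}\right) + \sqrt{-12 - 3} \left(-115\right) = \left(3 + 1 \cdot \frac{10}{9}\right) + \sqrt{-12 - 3} \left(-115\right) = \left(3 + 1 \cdot 10 \cdot \frac{1}{9}\right) + \sqrt{-15} \left(-115\right) = \left(3 + 1 \cdot \frac{10}{9}\right) + i \sqrt{15} \left(-115\right) = \left(3 + \frac{10}{9}\right) - 115 i \sqrt{15} = \frac{37}{9} - 115 i \sqrt{15}$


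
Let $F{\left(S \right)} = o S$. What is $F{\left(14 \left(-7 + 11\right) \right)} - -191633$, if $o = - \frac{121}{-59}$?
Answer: $\frac{11313123}{59} \approx 1.9175 \cdot 10^{5}$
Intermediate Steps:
$o = \frac{121}{59}$ ($o = \left(-121\right) \left(- \frac{1}{59}\right) = \frac{121}{59} \approx 2.0508$)
$F{\left(S \right)} = \frac{121 S}{59}$
$F{\left(14 \left(-7 + 11\right) \right)} - -191633 = \frac{121 \cdot 14 \left(-7 + 11\right)}{59} - -191633 = \frac{121 \cdot 14 \cdot 4}{59} + 191633 = \frac{121}{59} \cdot 56 + 191633 = \frac{6776}{59} + 191633 = \frac{11313123}{59}$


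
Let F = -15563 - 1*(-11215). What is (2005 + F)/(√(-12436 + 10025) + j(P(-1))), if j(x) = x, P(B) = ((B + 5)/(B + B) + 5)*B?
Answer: 639/220 + 213*I*√2411/220 ≈ 2.9045 + 47.54*I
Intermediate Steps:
F = -4348 (F = -15563 + 11215 = -4348)
P(B) = B*(5 + (5 + B)/(2*B)) (P(B) = ((5 + B)/((2*B)) + 5)*B = ((5 + B)*(1/(2*B)) + 5)*B = ((5 + B)/(2*B) + 5)*B = (5 + (5 + B)/(2*B))*B = B*(5 + (5 + B)/(2*B)))
(2005 + F)/(√(-12436 + 10025) + j(P(-1))) = (2005 - 4348)/(√(-12436 + 10025) + (5/2 + (11/2)*(-1))) = -2343/(√(-2411) + (5/2 - 11/2)) = -2343/(I*√2411 - 3) = -2343/(-3 + I*√2411)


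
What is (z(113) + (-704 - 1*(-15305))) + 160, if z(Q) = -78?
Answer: 14683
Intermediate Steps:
(z(113) + (-704 - 1*(-15305))) + 160 = (-78 + (-704 - 1*(-15305))) + 160 = (-78 + (-704 + 15305)) + 160 = (-78 + 14601) + 160 = 14523 + 160 = 14683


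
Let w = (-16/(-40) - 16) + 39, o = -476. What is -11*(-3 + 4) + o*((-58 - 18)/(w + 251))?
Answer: 5921/49 ≈ 120.84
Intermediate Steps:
w = 117/5 (w = (-16*(-1/40) - 16) + 39 = (2/5 - 16) + 39 = -78/5 + 39 = 117/5 ≈ 23.400)
-11*(-3 + 4) + o*((-58 - 18)/(w + 251)) = -11*(-3 + 4) - 476*(-58 - 18)/(117/5 + 251) = -11*1 - (-36176)/1372/5 = -11 - (-36176)*5/1372 = -11 - 476*(-95/343) = -11 + 6460/49 = 5921/49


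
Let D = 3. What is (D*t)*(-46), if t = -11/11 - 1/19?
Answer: 2760/19 ≈ 145.26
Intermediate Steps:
t = -20/19 (t = -11*1/11 - 1*1/19 = -1 - 1/19 = -20/19 ≈ -1.0526)
(D*t)*(-46) = (3*(-20/19))*(-46) = -60/19*(-46) = 2760/19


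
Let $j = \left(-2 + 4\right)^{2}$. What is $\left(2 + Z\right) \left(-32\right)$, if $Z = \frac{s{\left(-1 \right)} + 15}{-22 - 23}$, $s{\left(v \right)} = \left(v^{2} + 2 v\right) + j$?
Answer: $- \frac{256}{5} \approx -51.2$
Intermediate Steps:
$j = 4$ ($j = 2^{2} = 4$)
$s{\left(v \right)} = 4 + v^{2} + 2 v$ ($s{\left(v \right)} = \left(v^{2} + 2 v\right) + 4 = 4 + v^{2} + 2 v$)
$Z = - \frac{2}{5}$ ($Z = \frac{\left(4 + \left(-1\right)^{2} + 2 \left(-1\right)\right) + 15}{-22 - 23} = \frac{\left(4 + 1 - 2\right) + 15}{-45} = \left(3 + 15\right) \left(- \frac{1}{45}\right) = 18 \left(- \frac{1}{45}\right) = - \frac{2}{5} \approx -0.4$)
$\left(2 + Z\right) \left(-32\right) = \left(2 - \frac{2}{5}\right) \left(-32\right) = \frac{8}{5} \left(-32\right) = - \frac{256}{5}$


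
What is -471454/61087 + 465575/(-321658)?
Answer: -4867230561/531057358 ≈ -9.1652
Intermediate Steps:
-471454/61087 + 465575/(-321658) = -471454*1/61087 + 465575*(-1/321658) = -12742/1651 - 465575/321658 = -4867230561/531057358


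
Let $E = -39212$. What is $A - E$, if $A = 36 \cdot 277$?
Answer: $49184$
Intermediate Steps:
$A = 9972$
$A - E = 9972 - -39212 = 9972 + 39212 = 49184$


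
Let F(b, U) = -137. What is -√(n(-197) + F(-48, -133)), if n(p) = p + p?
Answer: -3*I*√59 ≈ -23.043*I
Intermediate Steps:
n(p) = 2*p
-√(n(-197) + F(-48, -133)) = -√(2*(-197) - 137) = -√(-394 - 137) = -√(-531) = -3*I*√59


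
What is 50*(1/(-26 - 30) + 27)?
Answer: 37775/28 ≈ 1349.1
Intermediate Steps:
50*(1/(-26 - 30) + 27) = 50*(1/(-56) + 27) = 50*(-1/56 + 27) = 50*(1511/56) = 37775/28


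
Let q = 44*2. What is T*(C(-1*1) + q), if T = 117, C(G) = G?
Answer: 10179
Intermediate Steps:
q = 88
T*(C(-1*1) + q) = 117*(-1*1 + 88) = 117*(-1 + 88) = 117*87 = 10179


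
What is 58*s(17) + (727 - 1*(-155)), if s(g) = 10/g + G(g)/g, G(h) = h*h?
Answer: 32336/17 ≈ 1902.1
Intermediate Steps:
G(h) = h**2
s(g) = g + 10/g (s(g) = 10/g + g**2/g = 10/g + g = g + 10/g)
58*s(17) + (727 - 1*(-155)) = 58*(17 + 10/17) + (727 - 1*(-155)) = 58*(17 + 10*(1/17)) + (727 + 155) = 58*(17 + 10/17) + 882 = 58*(299/17) + 882 = 17342/17 + 882 = 32336/17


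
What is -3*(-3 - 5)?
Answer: 24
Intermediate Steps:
-3*(-3 - 5) = -3*(-8) = 24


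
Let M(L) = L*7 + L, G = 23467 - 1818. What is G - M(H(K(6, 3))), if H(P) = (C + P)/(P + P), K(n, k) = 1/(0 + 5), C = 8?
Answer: 21485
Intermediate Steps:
K(n, k) = 1/5
H(P) = (8 + P)/(2*P) (H(P) = (8 + P)/(P + P) = (8 + P)/((2*P)) = (8 + P)*(1/(2*P)) = (8 + P)/(2*P))
G = 21649
M(L) = 8*L (M(L) = 7*L + L = 8*L)
G - M(H(K(6, 3))) = 21649 - 8*(8 + 1/5)/(2*(1/5)) = 21649 - 8*(1/2)*5*(41/5) = 21649 - 8*41/2 = 21649 - 1*164 = 21649 - 164 = 21485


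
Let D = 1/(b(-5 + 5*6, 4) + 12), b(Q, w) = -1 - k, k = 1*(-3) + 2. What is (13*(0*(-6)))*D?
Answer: 0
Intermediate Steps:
k = -1 (k = -3 + 2 = -1)
b(Q, w) = 0 (b(Q, w) = -1 - 1*(-1) = -1 + 1 = 0)
D = 1/12 (D = 1/(0 + 12) = 1/12 ≈ 0.083333)
(13*(0*(-6)))*D = (13*(0*(-6)))*(1/12) = (13*0)*(1/12) = 0*(1/12) = 0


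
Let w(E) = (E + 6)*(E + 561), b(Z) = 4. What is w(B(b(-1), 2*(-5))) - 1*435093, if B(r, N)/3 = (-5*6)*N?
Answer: 888573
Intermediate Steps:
B(r, N) = -90*N (B(r, N) = 3*((-5*6)*N) = 3*(-30*N) = -90*N)
w(E) = (6 + E)*(561 + E)
w(B(b(-1), 2*(-5))) - 1*435093 = (3366 + (-180*(-5))**2 + 567*(-180*(-5))) - 1*435093 = (3366 + (-90*(-10))**2 + 567*(-90*(-10))) - 435093 = (3366 + 900**2 + 567*900) - 435093 = (3366 + 810000 + 510300) - 435093 = 1323666 - 435093 = 888573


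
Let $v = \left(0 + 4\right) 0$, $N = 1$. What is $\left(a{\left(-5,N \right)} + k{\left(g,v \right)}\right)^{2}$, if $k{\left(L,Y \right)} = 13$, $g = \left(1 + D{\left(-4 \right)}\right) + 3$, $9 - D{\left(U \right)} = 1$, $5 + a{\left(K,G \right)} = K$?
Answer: $9$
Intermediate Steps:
$a{\left(K,G \right)} = -5 + K$
$D{\left(U \right)} = 8$ ($D{\left(U \right)} = 9 - 1 = 8$)
$v = 0$ ($v = 4 \cdot 0 = 0$)
$g = 12$ ($g = \left(1 + 8\right) + 3 = 9 + 3 = 12$)
$\left(a{\left(-5,N \right)} + k{\left(g,v \right)}\right)^{2} = \left(\left(-5 - 5\right) + 13\right)^{2} = \left(-10 + 13\right)^{2} = 3^{2} = 9$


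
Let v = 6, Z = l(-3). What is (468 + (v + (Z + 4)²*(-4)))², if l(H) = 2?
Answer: 108900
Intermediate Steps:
Z = 2
(468 + (v + (Z + 4)²*(-4)))² = (468 + (6 + (2 + 4)²*(-4)))² = (468 + (6 + 6²*(-4)))² = (468 + (6 + 36*(-4)))² = (468 + (6 - 144))² = (468 - 138)² = 330² = 108900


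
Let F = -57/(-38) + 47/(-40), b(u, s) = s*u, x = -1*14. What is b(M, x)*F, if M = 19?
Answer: -1729/20 ≈ -86.450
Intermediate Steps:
x = -14
F = 13/40 (F = -57*(-1/38) + 47*(-1/40) = 3/2 - 47/40 = 13/40 ≈ 0.32500)
b(M, x)*F = -14*19*(13/40) = -266*13/40 = -1729/20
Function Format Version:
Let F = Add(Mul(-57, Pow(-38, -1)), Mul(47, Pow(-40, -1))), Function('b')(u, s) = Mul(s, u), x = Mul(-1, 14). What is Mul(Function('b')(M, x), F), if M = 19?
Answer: Rational(-1729, 20) ≈ -86.450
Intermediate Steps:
x = -14
F = Rational(13, 40) (F = Add(Mul(-57, Rational(-1, 38)), Mul(47, Rational(-1, 40))) = Add(Rational(3, 2), Rational(-47, 40)) = Rational(13, 40) ≈ 0.32500)
Mul(Function('b')(M, x), F) = Mul(Mul(-14, 19), Rational(13, 40)) = Mul(-266, Rational(13, 40)) = Rational(-1729, 20)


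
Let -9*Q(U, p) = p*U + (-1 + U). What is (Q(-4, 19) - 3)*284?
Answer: 1704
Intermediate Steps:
Q(U, p) = 1/9 - U/9 - U*p/9 (Q(U, p) = -(p*U + (-1 + U))/9 = -(U*p + (-1 + U))/9 = -(-1 + U + U*p)/9 = 1/9 - U/9 - U*p/9)
(Q(-4, 19) - 3)*284 = ((1/9 - 1/9*(-4) - 1/9*(-4)*19) - 3)*284 = ((1/9 + 4/9 + 76/9) - 3)*284 = (9 - 3)*284 = 6*284 = 1704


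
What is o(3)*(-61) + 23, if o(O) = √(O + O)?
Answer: 23 - 61*√6 ≈ -126.42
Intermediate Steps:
o(O) = √2*√O (o(O) = √(2*O) = √2*√O)
o(3)*(-61) + 23 = (√2*√3)*(-61) + 23 = √6*(-61) + 23 = -61*√6 + 23 = 23 - 61*√6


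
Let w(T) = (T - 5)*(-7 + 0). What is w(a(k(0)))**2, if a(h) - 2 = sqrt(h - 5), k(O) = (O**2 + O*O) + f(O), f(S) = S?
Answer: 196 - 294*I*sqrt(5) ≈ 196.0 - 657.4*I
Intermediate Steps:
k(O) = O + 2*O**2 (k(O) = (O**2 + O*O) + O = (O**2 + O**2) + O = 2*O**2 + O = O + 2*O**2)
a(h) = 2 + sqrt(-5 + h) (a(h) = 2 + sqrt(h - 5) = 2 + sqrt(-5 + h))
w(T) = 35 - 7*T (w(T) = (-5 + T)*(-7) = 35 - 7*T)
w(a(k(0)))**2 = (35 - 7*(2 + sqrt(-5 + 0*(1 + 2*0))))**2 = (35 - 7*(2 + sqrt(-5 + 0*(1 + 0))))**2 = (35 - 7*(2 + sqrt(-5 + 0*1)))**2 = (35 - 7*(2 + sqrt(-5 + 0)))**2 = (35 - 7*(2 + sqrt(-5)))**2 = (35 - 7*(2 + I*sqrt(5)))**2 = (35 + (-14 - 7*I*sqrt(5)))**2 = (21 - 7*I*sqrt(5))**2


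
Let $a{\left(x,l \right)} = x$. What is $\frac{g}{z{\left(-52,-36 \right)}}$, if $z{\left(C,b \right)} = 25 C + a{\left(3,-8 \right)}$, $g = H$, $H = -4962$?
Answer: $\frac{4962}{1297} \approx 3.8258$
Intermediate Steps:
$g = -4962$
$z{\left(C,b \right)} = 3 + 25 C$ ($z{\left(C,b \right)} = 25 C + 3 = 3 + 25 C$)
$\frac{g}{z{\left(-52,-36 \right)}} = - \frac{4962}{3 + 25 \left(-52\right)} = - \frac{4962}{3 - 1300} = - \frac{4962}{-1297} = \left(-4962\right) \left(- \frac{1}{1297}\right) = \frac{4962}{1297}$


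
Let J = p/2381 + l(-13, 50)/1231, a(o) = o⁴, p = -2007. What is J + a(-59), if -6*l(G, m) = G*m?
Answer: 106548348507887/8793033 ≈ 1.2117e+7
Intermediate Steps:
l(G, m) = -G*m/6
J = -6638026/8793033 (J = -2007/2381 - ⅙*(-13)*50/1231 = -2007*1/2381 + (325/3)*(1/1231) = -2007/2381 + 325/3693 = -6638026/8793033 ≈ -0.75492)
J + a(-59) = -6638026/8793033 + (-59)⁴ = -6638026/8793033 + 12117361 = 106548348507887/8793033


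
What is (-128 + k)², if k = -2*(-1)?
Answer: 15876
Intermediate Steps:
k = 2
(-128 + k)² = (-128 + 2)² = (-126)² = 15876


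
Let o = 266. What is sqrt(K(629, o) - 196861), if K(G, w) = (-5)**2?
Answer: 2*I*sqrt(49209) ≈ 443.66*I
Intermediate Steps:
K(G, w) = 25
sqrt(K(629, o) - 196861) = sqrt(25 - 196861) = sqrt(-196836) = 2*I*sqrt(49209)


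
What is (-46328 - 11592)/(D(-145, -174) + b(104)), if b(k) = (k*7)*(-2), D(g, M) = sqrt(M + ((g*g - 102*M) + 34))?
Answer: 12047360/297329 + 57920*sqrt(38633)/2081303 ≈ 45.988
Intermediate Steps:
D(g, M) = sqrt(34 + g**2 - 101*M) (D(g, M) = sqrt(M + ((g**2 - 102*M) + 34)) = sqrt(M + (34 + g**2 - 102*M)) = sqrt(34 + g**2 - 101*M))
b(k) = -14*k (b(k) = (7*k)*(-2) = -14*k)
(-46328 - 11592)/(D(-145, -174) + b(104)) = (-46328 - 11592)/(sqrt(34 + (-145)**2 - 101*(-174)) - 14*104) = -57920/(sqrt(34 + 21025 + 17574) - 1456) = -57920/(sqrt(38633) - 1456) = -57920/(-1456 + sqrt(38633))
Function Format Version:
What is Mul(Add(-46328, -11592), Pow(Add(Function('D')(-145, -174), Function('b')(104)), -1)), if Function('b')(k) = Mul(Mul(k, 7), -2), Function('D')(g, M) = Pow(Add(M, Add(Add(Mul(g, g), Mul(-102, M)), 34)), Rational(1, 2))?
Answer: Add(Rational(12047360, 297329), Mul(Rational(57920, 2081303), Pow(38633, Rational(1, 2)))) ≈ 45.988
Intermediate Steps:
Function('D')(g, M) = Pow(Add(34, Pow(g, 2), Mul(-101, M)), Rational(1, 2)) (Function('D')(g, M) = Pow(Add(M, Add(Add(Pow(g, 2), Mul(-102, M)), 34)), Rational(1, 2)) = Pow(Add(M, Add(34, Pow(g, 2), Mul(-102, M))), Rational(1, 2)) = Pow(Add(34, Pow(g, 2), Mul(-101, M)), Rational(1, 2)))
Function('b')(k) = Mul(-14, k) (Function('b')(k) = Mul(Mul(7, k), -2) = Mul(-14, k))
Mul(Add(-46328, -11592), Pow(Add(Function('D')(-145, -174), Function('b')(104)), -1)) = Mul(Add(-46328, -11592), Pow(Add(Pow(Add(34, Pow(-145, 2), Mul(-101, -174)), Rational(1, 2)), Mul(-14, 104)), -1)) = Mul(-57920, Pow(Add(Pow(Add(34, 21025, 17574), Rational(1, 2)), -1456), -1)) = Mul(-57920, Pow(Add(Pow(38633, Rational(1, 2)), -1456), -1)) = Mul(-57920, Pow(Add(-1456, Pow(38633, Rational(1, 2))), -1))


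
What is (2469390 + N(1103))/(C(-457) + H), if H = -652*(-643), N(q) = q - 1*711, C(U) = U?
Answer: 2469782/418779 ≈ 5.8976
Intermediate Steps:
N(q) = -711 + q (N(q) = q - 711 = -711 + q)
H = 419236
(2469390 + N(1103))/(C(-457) + H) = (2469390 + (-711 + 1103))/(-457 + 419236) = (2469390 + 392)/418779 = 2469782*(1/418779) = 2469782/418779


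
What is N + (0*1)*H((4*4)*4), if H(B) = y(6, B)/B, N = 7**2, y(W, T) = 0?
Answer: 49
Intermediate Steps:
N = 49
H(B) = 0 (H(B) = 0/B = 0)
N + (0*1)*H((4*4)*4) = 49 + (0*1)*0 = 49 + 0*0 = 49 + 0 = 49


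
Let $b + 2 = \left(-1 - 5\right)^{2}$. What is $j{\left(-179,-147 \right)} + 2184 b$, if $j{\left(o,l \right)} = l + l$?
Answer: $73962$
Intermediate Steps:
$j{\left(o,l \right)} = 2 l$
$b = 34$ ($b = -2 + \left(-1 - 5\right)^{2} = -2 + \left(-6\right)^{2} = -2 + 36 = 34$)
$j{\left(-179,-147 \right)} + 2184 b = 2 \left(-147\right) + 2184 \cdot 34 = -294 + 74256 = 73962$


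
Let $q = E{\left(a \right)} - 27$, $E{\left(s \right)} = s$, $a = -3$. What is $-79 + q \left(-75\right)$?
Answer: $2171$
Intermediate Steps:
$q = -30$ ($q = -3 - 27 = -30$)
$-79 + q \left(-75\right) = -79 - -2250 = -79 + 2250 = 2171$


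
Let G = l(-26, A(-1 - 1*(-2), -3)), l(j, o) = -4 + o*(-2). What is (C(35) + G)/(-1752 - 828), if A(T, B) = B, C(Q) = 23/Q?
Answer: -31/30100 ≈ -0.0010299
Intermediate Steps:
l(j, o) = -4 - 2*o
G = 2 (G = -4 - 2*(-3) = -4 + 6 = 2)
(C(35) + G)/(-1752 - 828) = (23/35 + 2)/(-1752 - 828) = (23*(1/35) + 2)/(-2580) = (23/35 + 2)*(-1/2580) = (93/35)*(-1/2580) = -31/30100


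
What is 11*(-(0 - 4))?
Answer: 44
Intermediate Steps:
11*(-(0 - 4)) = 11*(-1*(-4)) = 11*4 = 44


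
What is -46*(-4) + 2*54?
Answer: 292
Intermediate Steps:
-46*(-4) + 2*54 = 184 + 108 = 292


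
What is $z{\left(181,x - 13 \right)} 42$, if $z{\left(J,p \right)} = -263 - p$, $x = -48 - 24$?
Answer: $-7476$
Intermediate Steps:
$x = -72$
$z{\left(181,x - 13 \right)} 42 = \left(-263 - \left(-72 - 13\right)\right) 42 = \left(-263 - -85\right) 42 = \left(-263 + 85\right) 42 = \left(-178\right) 42 = -7476$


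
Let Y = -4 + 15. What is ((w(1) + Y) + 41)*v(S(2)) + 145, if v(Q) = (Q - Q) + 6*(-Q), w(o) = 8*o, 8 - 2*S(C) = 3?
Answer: -755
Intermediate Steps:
S(C) = 5/2 (S(C) = 4 - ½*3 = 4 - 3/2 = 5/2)
Y = 11
v(Q) = -6*Q (v(Q) = 0 - 6*Q = -6*Q)
((w(1) + Y) + 41)*v(S(2)) + 145 = ((8*1 + 11) + 41)*(-6*5/2) + 145 = ((8 + 11) + 41)*(-15) + 145 = (19 + 41)*(-15) + 145 = 60*(-15) + 145 = -900 + 145 = -755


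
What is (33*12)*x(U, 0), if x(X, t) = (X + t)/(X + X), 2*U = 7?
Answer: 198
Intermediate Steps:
U = 7/2 (U = (½)*7 = 7/2 ≈ 3.5000)
x(X, t) = (X + t)/(2*X) (x(X, t) = (X + t)/((2*X)) = (X + t)*(1/(2*X)) = (X + t)/(2*X))
(33*12)*x(U, 0) = (33*12)*((7/2 + 0)/(2*(7/2))) = 396*((½)*(2/7)*(7/2)) = 396*(½) = 198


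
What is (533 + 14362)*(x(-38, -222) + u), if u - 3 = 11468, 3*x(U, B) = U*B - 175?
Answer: 211876410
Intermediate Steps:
x(U, B) = -175/3 + B*U/3 (x(U, B) = (U*B - 175)/3 = (B*U - 175)/3 = (-175 + B*U)/3 = -175/3 + B*U/3)
u = 11471 (u = 3 + 11468 = 11471)
(533 + 14362)*(x(-38, -222) + u) = (533 + 14362)*((-175/3 + (1/3)*(-222)*(-38)) + 11471) = 14895*((-175/3 + 2812) + 11471) = 14895*(8261/3 + 11471) = 14895*(42674/3) = 211876410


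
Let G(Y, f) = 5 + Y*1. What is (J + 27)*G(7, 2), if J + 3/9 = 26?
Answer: 632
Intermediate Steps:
J = 77/3 (J = -⅓ + 26 = 77/3 ≈ 25.667)
G(Y, f) = 5 + Y
(J + 27)*G(7, 2) = (77/3 + 27)*(5 + 7) = (158/3)*12 = 632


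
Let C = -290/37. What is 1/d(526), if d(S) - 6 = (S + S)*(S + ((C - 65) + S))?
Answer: 37/38113130 ≈ 9.7079e-7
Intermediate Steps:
C = -290/37 (C = -290*1/37 = -290/37 ≈ -7.8378)
d(S) = 6 + 2*S*(-2695/37 + 2*S) (d(S) = 6 + (S + S)*(S + ((-290/37 - 65) + S)) = 6 + (2*S)*(S + (-2695/37 + S)) = 6 + (2*S)*(-2695/37 + 2*S) = 6 + 2*S*(-2695/37 + 2*S))
1/d(526) = 1/(6 + 4*526² - 5390/37*526) = 1/(6 + 4*276676 - 2835140/37) = 1/(6 + 1106704 - 2835140/37) = 1/(38113130/37) = 37/38113130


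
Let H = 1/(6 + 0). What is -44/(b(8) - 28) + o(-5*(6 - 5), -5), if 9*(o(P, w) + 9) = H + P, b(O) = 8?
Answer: -1981/270 ≈ -7.3370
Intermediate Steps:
H = ⅙ (H = 1/6 = ⅙ ≈ 0.16667)
o(P, w) = -485/54 + P/9 (o(P, w) = -9 + (⅙ + P)/9 = -9 + (1/54 + P/9) = -485/54 + P/9)
-44/(b(8) - 28) + o(-5*(6 - 5), -5) = -44/(8 - 28) + (-485/54 + (-5*(6 - 5))/9) = -44/(-20) + (-485/54 + (-5*1)/9) = -44*(-1/20) + (-485/54 + (⅑)*(-5)) = 11/5 + (-485/54 - 5/9) = 11/5 - 515/54 = -1981/270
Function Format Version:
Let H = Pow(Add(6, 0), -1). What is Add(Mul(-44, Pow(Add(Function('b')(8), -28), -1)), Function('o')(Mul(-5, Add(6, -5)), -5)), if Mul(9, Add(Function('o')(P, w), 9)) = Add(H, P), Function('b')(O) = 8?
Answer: Rational(-1981, 270) ≈ -7.3370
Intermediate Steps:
H = Rational(1, 6) (H = Pow(6, -1) = Rational(1, 6) ≈ 0.16667)
Function('o')(P, w) = Add(Rational(-485, 54), Mul(Rational(1, 9), P)) (Function('o')(P, w) = Add(-9, Mul(Rational(1, 9), Add(Rational(1, 6), P))) = Add(-9, Add(Rational(1, 54), Mul(Rational(1, 9), P))) = Add(Rational(-485, 54), Mul(Rational(1, 9), P)))
Add(Mul(-44, Pow(Add(Function('b')(8), -28), -1)), Function('o')(Mul(-5, Add(6, -5)), -5)) = Add(Mul(-44, Pow(Add(8, -28), -1)), Add(Rational(-485, 54), Mul(Rational(1, 9), Mul(-5, Add(6, -5))))) = Add(Mul(-44, Pow(-20, -1)), Add(Rational(-485, 54), Mul(Rational(1, 9), Mul(-5, 1)))) = Add(Mul(-44, Rational(-1, 20)), Add(Rational(-485, 54), Mul(Rational(1, 9), -5))) = Add(Rational(11, 5), Add(Rational(-485, 54), Rational(-5, 9))) = Add(Rational(11, 5), Rational(-515, 54)) = Rational(-1981, 270)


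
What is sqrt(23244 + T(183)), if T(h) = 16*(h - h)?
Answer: 2*sqrt(5811) ≈ 152.46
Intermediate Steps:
T(h) = 0 (T(h) = 16*0 = 0)
sqrt(23244 + T(183)) = sqrt(23244 + 0) = sqrt(23244) = 2*sqrt(5811)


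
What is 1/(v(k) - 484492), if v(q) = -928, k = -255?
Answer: -1/485420 ≈ -2.0601e-6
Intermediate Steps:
1/(v(k) - 484492) = 1/(-928 - 484492) = 1/(-485420) = -1/485420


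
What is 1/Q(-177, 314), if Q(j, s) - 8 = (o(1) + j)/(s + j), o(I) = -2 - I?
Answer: 137/916 ≈ 0.14956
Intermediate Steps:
Q(j, s) = 8 + (-3 + j)/(j + s) (Q(j, s) = 8 + ((-2 - 1*1) + j)/(s + j) = 8 + ((-2 - 1) + j)/(j + s) = 8 + (-3 + j)/(j + s))
1/Q(-177, 314) = 1/((-3 + 8*314 + 9*(-177))/(-177 + 314)) = 1/((-3 + 2512 - 1593)/137) = 1/((1/137)*916) = 1/(916/137) = 137/916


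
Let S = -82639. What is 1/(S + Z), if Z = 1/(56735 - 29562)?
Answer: -27173/2245549546 ≈ -1.2101e-5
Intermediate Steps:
Z = 1/27173 ≈ 3.6801e-5
1/(S + Z) = 1/(-82639 + 1/27173) = 1/(-2245549546/27173) = -27173/2245549546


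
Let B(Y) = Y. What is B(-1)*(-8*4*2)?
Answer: 64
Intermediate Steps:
B(-1)*(-8*4*2) = -(-8*4)*2 = -(-32)*2 = -1*(-64) = 64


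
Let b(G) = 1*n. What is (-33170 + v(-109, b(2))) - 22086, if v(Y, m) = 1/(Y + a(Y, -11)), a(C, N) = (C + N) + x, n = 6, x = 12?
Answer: -11990553/217 ≈ -55256.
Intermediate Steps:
a(C, N) = 12 + C + N (a(C, N) = (C + N) + 12 = 12 + C + N)
b(G) = 6 (b(G) = 1*6 = 6)
v(Y, m) = 1/(1 + 2*Y) (v(Y, m) = 1/(Y + (12 + Y - 11)) = 1/(Y + (1 + Y)) = 1/(1 + 2*Y))
(-33170 + v(-109, b(2))) - 22086 = (-33170 + 1/(1 + 2*(-109))) - 22086 = (-33170 + 1/(1 - 218)) - 22086 = (-33170 + 1/(-217)) - 22086 = (-33170 - 1/217) - 22086 = -7197891/217 - 22086 = -11990553/217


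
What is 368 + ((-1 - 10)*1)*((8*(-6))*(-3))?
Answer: -1216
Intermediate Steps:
368 + ((-1 - 10)*1)*((8*(-6))*(-3)) = 368 + (-11*1)*(-48*(-3)) = 368 - 11*144 = 368 - 1584 = -1216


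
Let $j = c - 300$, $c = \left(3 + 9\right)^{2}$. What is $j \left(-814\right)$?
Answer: $126984$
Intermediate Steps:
$c = 144$ ($c = 12^{2} = 144$)
$j = -156$ ($j = 144 - 300 = -156$)
$j \left(-814\right) = \left(-156\right) \left(-814\right) = 126984$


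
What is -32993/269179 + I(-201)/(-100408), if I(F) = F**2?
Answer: -14187861923/27027725032 ≈ -0.52494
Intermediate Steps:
-32993/269179 + I(-201)/(-100408) = -32993/269179 + (-201)**2/(-100408) = -32993*1/269179 + 40401*(-1/100408) = -32993/269179 - 40401/100408 = -14187861923/27027725032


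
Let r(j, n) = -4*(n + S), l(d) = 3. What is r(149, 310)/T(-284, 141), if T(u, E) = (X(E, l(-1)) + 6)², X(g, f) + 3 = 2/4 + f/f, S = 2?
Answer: -1664/27 ≈ -61.630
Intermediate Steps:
X(g, f) = -3/2 (X(g, f) = -3 + (2/4 + f/f) = -3 + (2*(¼) + 1) = -3 + (½ + 1) = -3 + 3/2 = -3/2)
T(u, E) = 81/4 (T(u, E) = (-3/2 + 6)² = (9/2)² = 81/4)
r(j, n) = -8 - 4*n (r(j, n) = -4*(n + 2) = -4*(2 + n) = -8 - 4*n)
r(149, 310)/T(-284, 141) = (-8 - 4*310)/(81/4) = (-8 - 1240)*(4/81) = -1248*4/81 = -1664/27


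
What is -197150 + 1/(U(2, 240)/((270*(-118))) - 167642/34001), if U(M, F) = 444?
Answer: -87997509163705/446347547 ≈ -1.9715e+5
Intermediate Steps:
-197150 + 1/(U(2, 240)/((270*(-118))) - 167642/34001) = -197150 + 1/(444/((270*(-118))) - 167642/34001) = -197150 + 1/(444/(-31860) - 167642*1/34001) = -197150 + 1/(444*(-1/31860) - 167642/34001) = -197150 + 1/(-37/2655 - 167642/34001) = -197150 + 1/(-446347547/90272655) = -197150 - 90272655/446347547 = -87997509163705/446347547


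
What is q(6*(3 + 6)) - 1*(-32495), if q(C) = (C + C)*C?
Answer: 38327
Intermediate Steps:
q(C) = 2*C² (q(C) = (2*C)*C = 2*C²)
q(6*(3 + 6)) - 1*(-32495) = 2*(6*(3 + 6))² - 1*(-32495) = 2*(6*9)² + 32495 = 2*54² + 32495 = 2*2916 + 32495 = 5832 + 32495 = 38327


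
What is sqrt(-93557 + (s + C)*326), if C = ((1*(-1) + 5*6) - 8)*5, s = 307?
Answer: sqrt(40755) ≈ 201.88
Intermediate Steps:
C = 105 (C = ((-1 + 30) - 8)*5 = (29 - 8)*5 = 21*5 = 105)
sqrt(-93557 + (s + C)*326) = sqrt(-93557 + (307 + 105)*326) = sqrt(-93557 + 412*326) = sqrt(-93557 + 134312) = sqrt(40755)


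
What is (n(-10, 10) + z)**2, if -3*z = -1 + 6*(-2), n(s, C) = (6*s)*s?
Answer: 3286969/9 ≈ 3.6522e+5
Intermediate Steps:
n(s, C) = 6*s**2
z = 13/3 (z = -(-1 + 6*(-2))/3 = -(-1 - 12)/3 = -1/3*(-13) = 13/3 ≈ 4.3333)
(n(-10, 10) + z)**2 = (6*(-10)**2 + 13/3)**2 = (6*100 + 13/3)**2 = (600 + 13/3)**2 = (1813/3)**2 = 3286969/9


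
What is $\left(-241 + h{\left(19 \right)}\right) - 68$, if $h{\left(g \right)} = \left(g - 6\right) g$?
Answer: $-62$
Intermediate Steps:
$h{\left(g \right)} = g \left(-6 + g\right)$ ($h{\left(g \right)} = \left(-6 + g\right) g = g \left(-6 + g\right)$)
$\left(-241 + h{\left(19 \right)}\right) - 68 = \left(-241 + 19 \left(-6 + 19\right)\right) - 68 = \left(-241 + 19 \cdot 13\right) - 68 = \left(-241 + 247\right) - 68 = 6 - 68 = -62$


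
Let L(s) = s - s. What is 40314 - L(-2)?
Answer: 40314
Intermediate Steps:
L(s) = 0
40314 - L(-2) = 40314 - 1*0 = 40314 + 0 = 40314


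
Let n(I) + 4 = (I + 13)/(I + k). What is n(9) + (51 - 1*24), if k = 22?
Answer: 735/31 ≈ 23.710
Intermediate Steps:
n(I) = -4 + (13 + I)/(22 + I) (n(I) = -4 + (I + 13)/(I + 22) = -4 + (13 + I)/(22 + I))
n(9) + (51 - 1*24) = 3*(-25 - 1*9)/(22 + 9) + (51 - 1*24) = 3*(-25 - 9)/31 + (51 - 24) = 3*(1/31)*(-34) + 27 = -102/31 + 27 = 735/31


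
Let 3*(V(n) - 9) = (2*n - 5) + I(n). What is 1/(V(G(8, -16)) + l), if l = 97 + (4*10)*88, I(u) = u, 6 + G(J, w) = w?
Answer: 3/10807 ≈ 0.00027760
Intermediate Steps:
G(J, w) = -6 + w
l = 3617 (l = 97 + 40*88 = 97 + 3520 = 3617)
V(n) = 22/3 + n (V(n) = 9 + ((2*n - 5) + n)/3 = 9 + ((-5 + 2*n) + n)/3 = 9 + (-5 + 3*n)/3 = 9 + (-5/3 + n) = 22/3 + n)
1/(V(G(8, -16)) + l) = 1/((22/3 + (-6 - 16)) + 3617) = 1/((22/3 - 22) + 3617) = 1/(-44/3 + 3617) = 1/(10807/3) = 3/10807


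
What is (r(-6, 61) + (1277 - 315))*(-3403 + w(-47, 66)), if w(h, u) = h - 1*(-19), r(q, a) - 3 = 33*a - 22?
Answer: -10142036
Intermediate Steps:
r(q, a) = -19 + 33*a (r(q, a) = 3 + (33*a - 22) = 3 + (-22 + 33*a) = -19 + 33*a)
w(h, u) = 19 + h (w(h, u) = h + 19 = 19 + h)
(r(-6, 61) + (1277 - 315))*(-3403 + w(-47, 66)) = ((-19 + 33*61) + (1277 - 315))*(-3403 + (19 - 47)) = ((-19 + 2013) + 962)*(-3403 - 28) = (1994 + 962)*(-3431) = 2956*(-3431) = -10142036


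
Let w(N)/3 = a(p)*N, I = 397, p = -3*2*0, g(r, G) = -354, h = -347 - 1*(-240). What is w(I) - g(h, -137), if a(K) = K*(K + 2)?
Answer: 354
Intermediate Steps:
h = -107 (h = -347 + 240 = -107)
p = 0 (p = -6*0 = 0)
a(K) = K*(2 + K)
w(N) = 0 (w(N) = 3*((0*(2 + 0))*N) = 3*((0*2)*N) = 3*(0*N) = 3*0 = 0)
w(I) - g(h, -137) = 0 - 1*(-354) = 0 + 354 = 354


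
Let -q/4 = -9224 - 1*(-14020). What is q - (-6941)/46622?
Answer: -894389507/46622 ≈ -19184.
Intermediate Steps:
q = -19184 (q = -4*(-9224 - 1*(-14020)) = -4*(-9224 + 14020) = -4*4796 = -19184)
q - (-6941)/46622 = -19184 - (-6941)/46622 = -19184 - 1*(-6941/46622) = -19184 + 6941/46622 = -894389507/46622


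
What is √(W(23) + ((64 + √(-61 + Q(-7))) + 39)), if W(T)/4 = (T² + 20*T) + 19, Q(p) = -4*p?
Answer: √(4135 + I*√33) ≈ 64.304 + 0.0447*I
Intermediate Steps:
W(T) = 76 + 4*T² + 80*T (W(T) = 4*((T² + 20*T) + 19) = 4*(19 + T² + 20*T) = 76 + 4*T² + 80*T)
√(W(23) + ((64 + √(-61 + Q(-7))) + 39)) = √((76 + 4*23² + 80*23) + ((64 + √(-61 - 4*(-7))) + 39)) = √((76 + 4*529 + 1840) + ((64 + √(-61 + 28)) + 39)) = √((76 + 2116 + 1840) + ((64 + √(-33)) + 39)) = √(4032 + ((64 + I*√33) + 39)) = √(4032 + (103 + I*√33)) = √(4135 + I*√33)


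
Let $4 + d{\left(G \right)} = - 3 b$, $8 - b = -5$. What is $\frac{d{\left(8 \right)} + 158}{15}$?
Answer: $\frac{23}{3} \approx 7.6667$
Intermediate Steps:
$b = 13$ ($b = 8 - -5 = 8 + 5 = 13$)
$d{\left(G \right)} = -43$ ($d{\left(G \right)} = -4 - 39 = -43$)
$\frac{d{\left(8 \right)} + 158}{15} = \frac{-43 + 158}{15} = 115 \cdot \frac{1}{15} = \frac{23}{3}$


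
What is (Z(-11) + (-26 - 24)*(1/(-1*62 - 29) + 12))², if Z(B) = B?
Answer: 3085913601/8281 ≈ 3.7265e+5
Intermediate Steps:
(Z(-11) + (-26 - 24)*(1/(-1*62 - 29) + 12))² = (-11 + (-26 - 24)*(1/(-1*62 - 29) + 12))² = (-11 - 50*(1/(-62 - 29) + 12))² = (-11 - 50*(1/(-91) + 12))² = (-11 - 50*(-1/91 + 12))² = (-11 - 50*1091/91)² = (-11 - 54550/91)² = (-55551/91)² = 3085913601/8281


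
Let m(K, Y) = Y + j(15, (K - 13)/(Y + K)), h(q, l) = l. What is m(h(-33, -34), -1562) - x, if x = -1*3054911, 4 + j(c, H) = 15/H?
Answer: 143531155/47 ≈ 3.0539e+6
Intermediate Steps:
j(c, H) = -4 + 15/H
m(K, Y) = -4 + Y + 15*(K + Y)/(-13 + K) (m(K, Y) = Y + (-4 + 15/(((K - 13)/(Y + K)))) = Y + (-4 + 15/(((-13 + K)/(K + Y)))) = Y + (-4 + 15*((K + Y)/(-13 + K))) = Y + (-4 + 15*(K + Y)/(-13 + K)) = -4 + Y + 15*(K + Y)/(-13 + K))
x = -3054911
m(h(-33, -34), -1562) - x = (52 + 2*(-1562) + 11*(-34) - 34*(-1562))/(-13 - 34) - 1*(-3054911) = (52 - 3124 - 374 + 53108)/(-47) + 3054911 = -1/47*49662 + 3054911 = -49662/47 + 3054911 = 143531155/47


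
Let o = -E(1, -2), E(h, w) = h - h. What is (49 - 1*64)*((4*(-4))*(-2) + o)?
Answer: -480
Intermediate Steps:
E(h, w) = 0
o = 0 (o = -1*0 = 0)
(49 - 1*64)*((4*(-4))*(-2) + o) = (49 - 1*64)*((4*(-4))*(-2) + 0) = (49 - 64)*(-16*(-2) + 0) = -15*(32 + 0) = -15*32 = -480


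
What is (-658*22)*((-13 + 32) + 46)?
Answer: -940940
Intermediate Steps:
(-658*22)*((-13 + 32) + 46) = (-94*154)*(19 + 46) = -14476*65 = -940940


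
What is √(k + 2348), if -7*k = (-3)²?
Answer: √114989/7 ≈ 48.443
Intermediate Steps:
k = -9/7 (k = -⅐*(-3)² = -⅐*9 = -9/7 ≈ -1.2857)
√(k + 2348) = √(-9/7 + 2348) = √(16427/7) = √114989/7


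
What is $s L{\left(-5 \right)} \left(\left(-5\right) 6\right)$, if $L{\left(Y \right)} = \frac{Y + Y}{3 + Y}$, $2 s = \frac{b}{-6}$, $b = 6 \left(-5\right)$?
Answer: $-375$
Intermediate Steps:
$b = -30$
$s = \frac{5}{2}$ ($s = \frac{\left(-30\right) \frac{1}{-6}}{2} = \frac{\left(-30\right) \left(- \frac{1}{6}\right)}{2} = \frac{1}{2} \cdot 5 = \frac{5}{2} \approx 2.5$)
$L{\left(Y \right)} = \frac{2 Y}{3 + Y}$
$s L{\left(-5 \right)} \left(\left(-5\right) 6\right) = \frac{5 \cdot 2 \left(-5\right) \frac{1}{3 - 5}}{2} \left(\left(-5\right) 6\right) = \frac{5 \cdot 2 \left(-5\right) \frac{1}{-2}}{2} \left(-30\right) = \frac{5 \cdot 2 \left(-5\right) \left(- \frac{1}{2}\right)}{2} \left(-30\right) = \frac{5}{2} \cdot 5 \left(-30\right) = \frac{25}{2} \left(-30\right) = -375$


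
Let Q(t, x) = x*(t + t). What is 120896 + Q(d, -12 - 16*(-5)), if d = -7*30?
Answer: 92336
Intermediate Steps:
d = -210
Q(t, x) = 2*t*x (Q(t, x) = x*(2*t) = 2*t*x)
120896 + Q(d, -12 - 16*(-5)) = 120896 + 2*(-210)*(-12 - 16*(-5)) = 120896 + 2*(-210)*(-12 + 80) = 120896 + 2*(-210)*68 = 120896 - 28560 = 92336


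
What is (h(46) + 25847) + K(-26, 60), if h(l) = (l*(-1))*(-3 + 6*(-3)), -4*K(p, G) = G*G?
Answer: 25913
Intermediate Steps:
K(p, G) = -G²/4 (K(p, G) = -G*G/4 = -G²/4)
h(l) = 21*l (h(l) = (-l)*(-3 - 18) = -l*(-21) = 21*l)
(h(46) + 25847) + K(-26, 60) = (21*46 + 25847) - ¼*60² = (966 + 25847) - ¼*3600 = 26813 - 900 = 25913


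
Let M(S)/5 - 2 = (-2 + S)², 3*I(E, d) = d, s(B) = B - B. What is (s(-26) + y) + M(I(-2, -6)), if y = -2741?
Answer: -2651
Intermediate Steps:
s(B) = 0
I(E, d) = d/3
M(S) = 10 + 5*(-2 + S)²
(s(-26) + y) + M(I(-2, -6)) = (0 - 2741) + (10 + 5*(-2 + (⅓)*(-6))²) = -2741 + (10 + 5*(-2 - 2)²) = -2741 + (10 + 5*(-4)²) = -2741 + (10 + 5*16) = -2741 + (10 + 80) = -2741 + 90 = -2651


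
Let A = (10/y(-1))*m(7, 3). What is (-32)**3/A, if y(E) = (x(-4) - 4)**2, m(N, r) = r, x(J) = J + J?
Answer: -786432/5 ≈ -1.5729e+5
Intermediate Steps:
x(J) = 2*J
y(E) = 144 (y(E) = (2*(-4) - 4)**2 = (-8 - 4)**2 = (-12)**2 = 144)
A = 5/24 (A = (10/144)*3 = (10*(1/144))*3 = (5/72)*3 = 5/24 ≈ 0.20833)
(-32)**3/A = (-32)**3/(5/24) = -32768*24/5 = -786432/5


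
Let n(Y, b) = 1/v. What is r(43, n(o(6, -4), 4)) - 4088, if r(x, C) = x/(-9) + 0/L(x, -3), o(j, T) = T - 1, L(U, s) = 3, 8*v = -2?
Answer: -36835/9 ≈ -4092.8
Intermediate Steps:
v = -1/4 (v = (1/8)*(-2) = -1/4 ≈ -0.25000)
o(j, T) = -1 + T
n(Y, b) = -4 (n(Y, b) = 1/(-1/4) = -4)
r(x, C) = -x/9 (r(x, C) = x/(-9) + 0/3 = x*(-1/9) + 0*(1/3) = -x/9 + 0 = -x/9)
r(43, n(o(6, -4), 4)) - 4088 = -1/9*43 - 4088 = -43/9 - 4088 = -36835/9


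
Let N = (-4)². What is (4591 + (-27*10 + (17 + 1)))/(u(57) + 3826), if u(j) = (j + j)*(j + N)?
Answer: 4339/12148 ≈ 0.35718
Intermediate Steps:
N = 16
u(j) = 2*j*(16 + j) (u(j) = (j + j)*(j + 16) = (2*j)*(16 + j) = 2*j*(16 + j))
(4591 + (-27*10 + (17 + 1)))/(u(57) + 3826) = (4591 + (-27*10 + (17 + 1)))/(2*57*(16 + 57) + 3826) = (4591 + (-270 + 18))/(2*57*73 + 3826) = (4591 - 252)/(8322 + 3826) = 4339/12148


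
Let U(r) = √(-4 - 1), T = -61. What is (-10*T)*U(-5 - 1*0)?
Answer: 610*I*√5 ≈ 1364.0*I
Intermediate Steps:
U(r) = I*√5 (U(r) = √(-5) = I*√5)
(-10*T)*U(-5 - 1*0) = (-10*(-61))*(I*√5) = 610*(I*√5) = 610*I*√5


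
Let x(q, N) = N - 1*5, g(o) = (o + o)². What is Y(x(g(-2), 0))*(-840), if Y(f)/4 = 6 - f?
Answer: -36960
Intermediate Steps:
g(o) = 4*o² (g(o) = (2*o)² = 4*o²)
x(q, N) = -5 + N (x(q, N) = N - 5 = -5 + N)
Y(f) = 24 - 4*f (Y(f) = 4*(6 - f) = 24 - 4*f)
Y(x(g(-2), 0))*(-840) = (24 - 4*(-5 + 0))*(-840) = (24 - 4*(-5))*(-840) = (24 + 20)*(-840) = 44*(-840) = -36960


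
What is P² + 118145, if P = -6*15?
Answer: 126245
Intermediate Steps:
P = -90
P² + 118145 = (-90)² + 118145 = 8100 + 118145 = 126245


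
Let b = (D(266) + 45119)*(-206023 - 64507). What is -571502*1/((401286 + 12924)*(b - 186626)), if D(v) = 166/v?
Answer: 38004883/336224820091879590 ≈ 1.1303e-10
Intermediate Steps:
b = -1623426182300/133 (b = (166/266 + 45119)*(-206023 - 64507) = (166*(1/266) + 45119)*(-270530) = (83/133 + 45119)*(-270530) = (6000910/133)*(-270530) = -1623426182300/133 ≈ -1.2206e+10)
-571502*1/((401286 + 12924)*(b - 186626)) = -571502*1/((401286 + 12924)*(-1623426182300/133 - 186626)) = -571502/((-1623451003558/133*414210)) = -571502/(-672449640183759180/133) = -571502*(-133/672449640183759180) = 38004883/336224820091879590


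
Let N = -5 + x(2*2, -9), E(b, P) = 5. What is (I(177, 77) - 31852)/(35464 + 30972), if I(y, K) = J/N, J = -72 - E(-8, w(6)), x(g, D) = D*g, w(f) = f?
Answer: -76815/160228 ≈ -0.47941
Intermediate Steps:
N = -41 (N = -5 - 18*2 = -5 - 9*4 = -5 - 36 = -41)
J = -77 (J = -72 - 1*5 = -72 - 5 = -77)
I(y, K) = 77/41 (I(y, K) = -77/(-41) = -77*(-1/41) = 77/41)
(I(177, 77) - 31852)/(35464 + 30972) = (77/41 - 31852)/(35464 + 30972) = -1305855/41/66436 = -1305855/41*1/66436 = -76815/160228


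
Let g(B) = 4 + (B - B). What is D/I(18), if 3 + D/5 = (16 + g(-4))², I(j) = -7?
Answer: -1985/7 ≈ -283.57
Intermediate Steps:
g(B) = 4 (g(B) = 4 + 0 = 4)
D = 1985 (D = -15 + 5*(16 + 4)² = -15 + 5*20² = -15 + 5*400 = -15 + 2000 = 1985)
D/I(18) = 1985/(-7) = 1985*(-⅐) = -1985/7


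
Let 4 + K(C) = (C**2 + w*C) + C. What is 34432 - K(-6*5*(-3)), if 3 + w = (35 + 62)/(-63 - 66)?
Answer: 1143098/43 ≈ 26584.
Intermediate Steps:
w = -484/129 (w = -3 + (35 + 62)/(-63 - 66) = -3 + 97/(-129) = -3 + 97*(-1/129) = -3 - 97/129 = -484/129 ≈ -3.7519)
K(C) = -4 + C**2 - 355*C/129 (K(C) = -4 + ((C**2 - 484*C/129) + C) = -4 + (C**2 - 355*C/129) = -4 + C**2 - 355*C/129)
34432 - K(-6*5*(-3)) = 34432 - (-4 + (-6*5*(-3))**2 - 355*(-6*5)*(-3)/129) = 34432 - (-4 + (-30*(-3))**2 - (-3550)*(-3)/43) = 34432 - (-4 + 90**2 - 355/129*90) = 34432 - (-4 + 8100 - 10650/43) = 34432 - 1*337478/43 = 34432 - 337478/43 = 1143098/43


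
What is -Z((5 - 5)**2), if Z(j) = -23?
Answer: 23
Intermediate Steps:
-Z((5 - 5)**2) = -1*(-23) = 23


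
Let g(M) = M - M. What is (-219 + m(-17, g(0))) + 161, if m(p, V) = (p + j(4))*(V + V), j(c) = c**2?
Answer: -58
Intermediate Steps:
g(M) = 0
m(p, V) = 2*V*(16 + p) (m(p, V) = (p + 4**2)*(V + V) = (p + 16)*(2*V) = (16 + p)*(2*V) = 2*V*(16 + p))
(-219 + m(-17, g(0))) + 161 = (-219 + 2*0*(16 - 17)) + 161 = (-219 + 2*0*(-1)) + 161 = (-219 + 0) + 161 = -219 + 161 = -58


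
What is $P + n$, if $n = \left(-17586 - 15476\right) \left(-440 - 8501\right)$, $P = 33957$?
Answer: $295641299$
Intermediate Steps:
$n = 295607342$ ($n = \left(-33062\right) \left(-8941\right) = 295607342$)
$P + n = 33957 + 295607342 = 295641299$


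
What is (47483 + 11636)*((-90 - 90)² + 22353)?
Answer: 3236942607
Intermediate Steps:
(47483 + 11636)*((-90 - 90)² + 22353) = 59119*((-180)² + 22353) = 59119*(32400 + 22353) = 59119*54753 = 3236942607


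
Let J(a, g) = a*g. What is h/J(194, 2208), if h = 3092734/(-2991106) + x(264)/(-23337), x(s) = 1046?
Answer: -37651915117/14950221720075072 ≈ -2.5185e-6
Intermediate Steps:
h = -37651915117/34901720361 (h = 3092734/(-2991106) + 1046/(-23337) = 3092734*(-1/2991106) + 1046*(-1/23337) = -1546367/1495553 - 1046/23337 = -37651915117/34901720361 ≈ -1.0788)
h/J(194, 2208) = -37651915117/(34901720361*(194*2208)) = -37651915117/34901720361/428352 = -37651915117/34901720361*1/428352 = -37651915117/14950221720075072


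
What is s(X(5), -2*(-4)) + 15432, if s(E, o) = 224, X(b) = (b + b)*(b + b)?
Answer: 15656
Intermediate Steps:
X(b) = 4*b² (X(b) = (2*b)*(2*b) = 4*b²)
s(X(5), -2*(-4)) + 15432 = 224 + 15432 = 15656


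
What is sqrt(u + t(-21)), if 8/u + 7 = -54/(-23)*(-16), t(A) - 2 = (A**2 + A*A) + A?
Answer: sqrt(36260031)/205 ≈ 29.374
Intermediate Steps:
t(A) = 2 + A + 2*A**2 (t(A) = 2 + ((A**2 + A*A) + A) = 2 + ((A**2 + A**2) + A) = 2 + (2*A**2 + A) = 2 + (A + 2*A**2) = 2 + A + 2*A**2)
u = -184/1025 (u = 8/(-7 - 54/(-23)*(-16)) = 8/(-7 - 54*(-1/23)*(-16)) = 8/(-7 + (54/23)*(-16)) = 8/(-7 - 864/23) = 8/(-1025/23) = 8*(-23/1025) = -184/1025 ≈ -0.17951)
sqrt(u + t(-21)) = sqrt(-184/1025 + (2 - 21 + 2*(-21)**2)) = sqrt(-184/1025 + (2 - 21 + 2*441)) = sqrt(-184/1025 + (2 - 21 + 882)) = sqrt(-184/1025 + 863) = sqrt(884391/1025) = sqrt(36260031)/205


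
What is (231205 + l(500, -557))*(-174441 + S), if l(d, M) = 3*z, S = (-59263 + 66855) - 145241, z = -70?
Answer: -72091229550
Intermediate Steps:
S = -137649 (S = 7592 - 145241 = -137649)
l(d, M) = -210 (l(d, M) = 3*(-70) = -210)
(231205 + l(500, -557))*(-174441 + S) = (231205 - 210)*(-174441 - 137649) = 230995*(-312090) = -72091229550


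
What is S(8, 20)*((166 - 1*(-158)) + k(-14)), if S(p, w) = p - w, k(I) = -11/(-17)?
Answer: -66228/17 ≈ -3895.8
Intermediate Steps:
k(I) = 11/17 (k(I) = -11*(-1/17) = 11/17)
S(8, 20)*((166 - 1*(-158)) + k(-14)) = (8 - 1*20)*((166 - 1*(-158)) + 11/17) = (8 - 20)*((166 + 158) + 11/17) = -12*(324 + 11/17) = -12*5519/17 = -66228/17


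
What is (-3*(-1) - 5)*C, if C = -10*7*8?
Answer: 1120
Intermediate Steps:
C = -560 (C = -70*8 = -560)
(-3*(-1) - 5)*C = (-3*(-1) - 5)*(-560) = (3 - 5)*(-560) = -2*(-560) = 1120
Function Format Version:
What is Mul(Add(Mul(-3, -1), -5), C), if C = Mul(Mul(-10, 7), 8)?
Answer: 1120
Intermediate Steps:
C = -560 (C = Mul(-70, 8) = -560)
Mul(Add(Mul(-3, -1), -5), C) = Mul(Add(Mul(-3, -1), -5), -560) = Mul(Add(3, -5), -560) = Mul(-2, -560) = 1120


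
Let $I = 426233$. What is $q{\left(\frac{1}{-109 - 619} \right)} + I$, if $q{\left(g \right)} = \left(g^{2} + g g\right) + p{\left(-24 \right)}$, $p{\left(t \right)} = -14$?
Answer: $\frac{112944625249}{264992} \approx 4.2622 \cdot 10^{5}$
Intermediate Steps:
$q{\left(g \right)} = -14 + 2 g^{2}$ ($q{\left(g \right)} = \left(g^{2} + g g\right) - 14 = \left(g^{2} + g^{2}\right) - 14 = 2 g^{2} - 14 = -14 + 2 g^{2}$)
$q{\left(\frac{1}{-109 - 619} \right)} + I = \left(-14 + 2 \left(\frac{1}{-109 - 619}\right)^{2}\right) + 426233 = \left(-14 + 2 \left(\frac{1}{-728}\right)^{2}\right) + 426233 = \left(-14 + 2 \left(- \frac{1}{728}\right)^{2}\right) + 426233 = \left(-14 + 2 \cdot \frac{1}{529984}\right) + 426233 = \left(-14 + \frac{1}{264992}\right) + 426233 = - \frac{3709887}{264992} + 426233 = \frac{112944625249}{264992}$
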